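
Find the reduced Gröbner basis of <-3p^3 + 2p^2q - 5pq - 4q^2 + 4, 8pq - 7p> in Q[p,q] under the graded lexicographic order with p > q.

f_1 = -3p^3 + 2p^2q - 5pq - 4q^2 + 4, LT = p^3.
f_2 = 8pq - 7p, LT = pq.

S(f_1,f_2): lcm = p^3q. S = -2/3p^2q^2 + 7/8p^3 + 5/3pq^2 + 4/3q^3 - 4/3q.
  reduce S modulo (f_1, f_2):
  remainder 4/3q^3 - 7/6q^2 - 4/3q + 7/6 ≠ 0; add g_3 = 4/3q^3 - 7/6q^2 - 4/3q + 7/6 to the basis.

The other S-polynomials (S(f_1,g_3), S(f_2,g_3)) all reduce to 0 modulo the current basis, so we have a Gröbner basis.

G = {p^3 - 7/12p^2 + 4/3q^2 + 35/24p - 4/3, q^3 - 7/8q^2 - q + 7/8, pq - 7/8p}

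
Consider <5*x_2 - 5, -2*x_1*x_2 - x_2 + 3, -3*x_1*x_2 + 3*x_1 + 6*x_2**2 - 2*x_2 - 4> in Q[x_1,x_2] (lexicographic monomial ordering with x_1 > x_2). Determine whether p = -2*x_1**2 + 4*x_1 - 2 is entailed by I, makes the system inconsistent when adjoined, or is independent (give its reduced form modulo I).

-2*x_1**2 + 4*x_1 - 2 lies in I (it reduces to 0).

First compute the reduced Gröbner basis of I by Buchberger's algorithm.
f_1 = 5*x_2 - 5, LT = x_2.
f_2 = -2*x_1*x_2 - x_2 + 3, LT = x_1*x_2.
f_3 = -3*x_1*x_2 + 3*x_1 + 6*x_2**2 - 2*x_2 - 4, LT = x_1*x_2.

S(f_1,f_2): lcm = x_1*x_2. S = -x_1 - 1/2*x_2 + 3/2.
  leading term x_1: no divisor's leading term divides it; move -x_1 to the remainder.
  leading term x_2: subtract (-1/10)·f_1 from -1/2*x_2 + 3/2 → 1
  leading term 1: no divisor's leading term divides it; move 1 to the remainder.
  remainder -x_1 + 1 ≠ 0; add h_4 = -x_1 + 1 to the basis.

The other S-polynomials (S(f_1,f_3), S(f_2,f_3), S(f_1,h_4), S(f_2,h_4), S(f_3,h_4)) all reduce to 0 modulo the current basis, so we have a Gröbner basis.
Inter-reduce: drop elements whose leading term is divisible by another's, tail-reduce, and make monic.
Reduced Gröbner basis: {x_1 - 1, x_2 - 1}.
Label its elements g_1 = x_1 - 1, g_2 = x_2 - 1.

Reduce p = -2*x_1**2 + 4*x_1 - 2 modulo G:
  leading term x_1**2: subtract (-2*x_1)·g_1 from -2*x_1**2 + 4*x_1 - 2 → 2*x_1 - 2
  leading term x_1: subtract (2)·g_1 from 2*x_1 - 2 → 0
  normal form = 0.
Since the normal form is 0, p ∈ I.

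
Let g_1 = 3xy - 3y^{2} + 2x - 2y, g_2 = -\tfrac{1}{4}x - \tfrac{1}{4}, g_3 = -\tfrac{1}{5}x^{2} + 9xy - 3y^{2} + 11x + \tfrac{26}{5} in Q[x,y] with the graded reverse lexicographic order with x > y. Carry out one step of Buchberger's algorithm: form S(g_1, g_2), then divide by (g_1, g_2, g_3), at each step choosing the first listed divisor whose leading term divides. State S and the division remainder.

S(g_1, g_2) = -y^{2} + \tfrac{2}{3}x - \tfrac{5}{3}y; remainder on division = -y^{2} - \tfrac{5}{3}y - \tfrac{2}{3}.

lcm(LM(g_1), LM(g_2)) = xy.
S = (lcm/LT(g_1))·g_1 − (lcm/LT(g_2))·g_2 = -y^{2} + \tfrac{2}{3}x - \tfrac{5}{3}y.
Reduce S modulo (g_1, g_2, g_3) in that order:
  leading term y^{2}: no divisor's leading term divides it; move -y^{2} to the remainder.
  leading term x: subtract (-\tfrac{8}{3})·g_2 from \tfrac{2}{3}x - \tfrac{5}{3}y → -\tfrac{5}{3}y - \tfrac{2}{3}
  leading term y: no divisor's leading term divides it; move -\tfrac{5}{3}y to the remainder.
  leading term 1: no divisor's leading term divides it; move -\tfrac{2}{3} to the remainder.
The remainder -y^{2} - \tfrac{5}{3}y - \tfrac{2}{3} is nonzero, so it would be added as the next basis element.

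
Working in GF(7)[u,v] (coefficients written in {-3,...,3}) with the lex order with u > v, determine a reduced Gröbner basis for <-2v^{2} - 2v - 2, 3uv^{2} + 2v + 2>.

f_1 = -2v^{2} - 2v - 2, LT = v^{2}.
f_2 = 3uv^{2} + 2v + 2, LT = uv^{2}.

S(f_1,f_2): lcm = uv^{2}. S = uv + u - 3v - 3.
  leading term uv: no divisor's leading term divides it; move uv to the remainder.
  leading term u: no divisor's leading term divides it; move u to the remainder.
  leading term v: no divisor's leading term divides it; move -3v to the remainder.
  leading term 1: no divisor's leading term divides it; move -3 to the remainder.
  remainder uv + u - 3v - 3 ≠ 0; add g_3 = uv + u - 3v - 3 to the basis.

S(f_1,g_3): lcm = uv^{2}. S = u + 3v^{2} + 3v.
  leading term u: no divisor's leading term divides it; move u to the remainder.
  leading term v^{2}: subtract (2)·f_1 from 3v^{2} + 3v → -3
  leading term 1: no divisor's leading term divides it; move -3 to the remainder.
  remainder u - 3 ≠ 0; add g_4 = u - 3 to the basis.

S(f_2,g_3): lcm = uv^{2}. S = -uv + 3v^{2} - v + 3.
  leading term uv: subtract (-1)·g_3 from -uv + 3v^{2} - v + 3 → u + 3v^{2} + 3v
  leading term u: subtract (1)·g_4 from u + 3v^{2} + 3v → 3v^{2} + 3v + 3
  leading term v^{2}: subtract (2)·f_1 from 3v^{2} + 3v + 3 → 0
  remainder 0.

S(f_1,g_4): leading monomials are coprime, so the S-polynomial reduces to 0 (Buchberger's first criterion).
S(f_2,g_4): lcm = uv^{2}. S = 3v^{2} + 3v + 3.
  leading term v^{2}: subtract (2)·f_1 from 3v^{2} + 3v + 3 → 0
  remainder 0.

S(g_3,g_4): lcm = uv. S = u - 3.
  leading term u: subtract (1)·g_4 from u - 3 → 0
  remainder 0.

Every S-polynomial of the final basis reduces to 0, so we have a Gröbner basis.
Inter-reduce: drop elements whose leading term is divisible by another's, tail-reduce, and make monic.

G = {u - 3, v^{2} + v + 1}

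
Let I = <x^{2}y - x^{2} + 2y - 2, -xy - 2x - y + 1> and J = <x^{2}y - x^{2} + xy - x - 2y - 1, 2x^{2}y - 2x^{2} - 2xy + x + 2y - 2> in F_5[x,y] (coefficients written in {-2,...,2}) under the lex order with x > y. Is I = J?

No, the ideals differ.

Two ideals are equal iff their reduced Gröbner bases coincide (the reduced basis is unique for a fixed ordering).
Buchberger on the first generating set:
f_1 = x^{2}y - x^{2} + 2y - 2, LT = x^{2}y.
f_2 = -xy - 2x - y + 1, LT = xy.

S(f_1,f_2): lcm = x^{2}y. S = 2x^{2} - xy + x + 2y - 2.
  leading term x^{2}: no divisor's leading term divides it; move 2x^{2} to the remainder.
  leading term xy: subtract (1)·f_2 from -xy + x + 2y - 2 → -2x - 2y + 2
  leading term x: no divisor's leading term divides it; move -2x to the remainder.
  leading term y: no divisor's leading term divides it; move -2y to the remainder.
  leading term 1: no divisor's leading term divides it; move 2 to the remainder.
  remainder 2x^{2} - 2x - 2y + 2 ≠ 0; add g_3 = 2x^{2} - 2x - 2y + 2 to the basis.

S(f_1,g_3): lcm = x^{2}y. S = -x^{2} + xy + y^{2} + y - 2.
  leading term x^{2}: subtract (2)·g_3 from -x^{2} + xy + y^{2} + y - 2 → xy - x + y^{2} - 1
  leading term xy: subtract (-1)·f_2 from xy - x + y^{2} - 1 → 2x + y^{2} - y
  leading term x: no divisor's leading term divides it; move 2x to the remainder.
  leading term y^{2}: no divisor's leading term divides it; move y^{2} to the remainder.
  leading term y: no divisor's leading term divides it; move -y to the remainder.
  remainder 2x + y^{2} - y ≠ 0; add g_4 = 2x + y^{2} - y to the basis.

S(f_1,g_4): lcm = x^{2}y. S = -x^{2} + 2xy^{3} - 2xy^{2} + 2y - 2.
  leading term x^{2}: subtract (2)·g_3 from -x^{2} + 2xy^{3} - 2xy^{2} + 2y - 2 → 2xy^{3} - 2xy^{2} - x + y - 1
  leading term xy^{3}: subtract (-2y^{2})·f_2 from 2xy^{3} - 2xy^{2} - x + y - 1 → -xy^{2} - x - 2y^{3} + 2y^{2} + y - 1
  leading term xy^{2}: subtract (y)·f_2 from -xy^{2} - x - 2y^{3} + 2y^{2} + y - 1 → 2xy - x - 2y^{3} - 2y^{2} - 1
  leading term xy: subtract (-2)·f_2 from 2xy - x - 2y^{3} - 2y^{2} - 1 → -2y^{3} - 2y^{2} - 2y + 1
  leading term y^{3}: no divisor's leading term divides it; move -2y^{3} to the remainder.
  leading term y^{2}: no divisor's leading term divides it; move -2y^{2} to the remainder.
  leading term y: no divisor's leading term divides it; move -2y to the remainder.
  leading term 1: no divisor's leading term divides it; move 1 to the remainder.
  remainder -2y^{3} - 2y^{2} - 2y + 1 ≠ 0; add g_5 = -2y^{3} - 2y^{2} - 2y + 1 to the basis.

The other S-polynomials (S(f_2,g_3), S(f_2,g_4), S(g_3,g_4), S(f_1,g_5), S(f_2,g_5), S(g_3,g_5), S(g_4,g_5)) all reduce to 0 modulo the current basis, so we have a Gröbner basis.
Inter-reduce: drop elements whose leading term is divisible by another's, tail-reduce, and make monic.
Reduced Gröbner basis: {x - 2y^{2} + 2y, y^{3} + y^{2} + y + 2}.

Buchberger on the second generating set:
h_1 = x^{2}y - x^{2} + xy - x - 2y - 1, LT = x^{2}y.
h_2 = 2x^{2}y - 2x^{2} - 2xy + x + 2y - 2, LT = x^{2}y.

S(h_1,h_2): lcm = x^{2}y. S = 2xy + x + 2y.
  leading term xy: no divisor's leading term divides it; move 2xy to the remainder.
  leading term x: no divisor's leading term divides it; move x to the remainder.
  leading term y: no divisor's leading term divides it; move 2y to the remainder.
  remainder 2xy + x + 2y ≠ 0; add k_3 = 2xy + x + 2y to the basis.

S(h_1,k_3): lcm = x^{2}y. S = x^{2} - x - 2y - 1.
  leading term x^{2}: no divisor's leading term divides it; move x^{2} to the remainder.
  leading term x: no divisor's leading term divides it; move -x to the remainder.
  leading term y: no divisor's leading term divides it; move -2y to the remainder.
  leading term 1: no divisor's leading term divides it; move -1 to the remainder.
  remainder x^{2} - x - 2y - 1 ≠ 0; add k_4 = x^{2} - x - 2y - 1 to the basis.

S(h_1,k_4): lcm = x^{2}y. S = -x^{2} + 2xy - x + 2y^{2} - y - 1.
  leading term x^{2}: subtract (-1)·k_4 from -x^{2} + 2xy - x + 2y^{2} - y - 1 → 2xy - 2x + 2y^{2} + 2y - 2
  leading term xy: subtract (1)·k_3 from 2xy - 2x + 2y^{2} + 2y - 2 → 2x + 2y^{2} - 2
  leading term x: no divisor's leading term divides it; move 2x to the remainder.
  leading term y^{2}: no divisor's leading term divides it; move 2y^{2} to the remainder.
  leading term 1: no divisor's leading term divides it; move -2 to the remainder.
  remainder 2x + 2y^{2} - 2 ≠ 0; add k_5 = 2x + 2y^{2} - 2 to the basis.

S(h_1,k_5): lcm = x^{2}y. S = -x^{2} - xy^{3} + 2xy - x - 2y - 1.
  leading term x^{2}: subtract (-1)·k_4 from -x^{2} - xy^{3} + 2xy - x - 2y - 1 → -xy^{3} + 2xy - 2x + y - 2
  leading term xy^{3}: subtract (2y^{2})·k_3 from -xy^{3} + 2xy - 2x + y - 2 → -2xy^{2} + 2xy - 2x + y^{3} + y - 2
  leading term xy^{2}: subtract (-y)·k_3 from -2xy^{2} + 2xy - 2x + y^{3} + y - 2 → -2xy - 2x + y^{3} + 2y^{2} + y - 2
  leading term xy: subtract (-1)·k_3 from -2xy - 2x + y^{3} + 2y^{2} + y - 2 → -x + y^{3} + 2y^{2} - 2y - 2
  leading term x: subtract (2)·k_5 from -x + y^{3} + 2y^{2} - 2y - 2 → y^{3} - 2y^{2} - 2y + 2
  leading term y^{3}: no divisor's leading term divides it; move y^{3} to the remainder.
  leading term y^{2}: no divisor's leading term divides it; move -2y^{2} to the remainder.
  leading term y: no divisor's leading term divides it; move -2y to the remainder.
  leading term 1: no divisor's leading term divides it; move 2 to the remainder.
  remainder y^{3} - 2y^{2} - 2y + 2 ≠ 0; add k_6 = y^{3} - 2y^{2} - 2y + 2 to the basis.

The other S-polynomials (S(h_2,k_3), S(h_2,k_4), S(k_3,k_4), S(h_2,k_5), S(k_3,k_5), S(k_4,k_5), S(h_1,k_6), S(h_2,k_6), S(k_3,k_6), S(k_4,k_6), S(k_5,k_6)) all reduce to 0 modulo the current basis, so we have a Gröbner basis.
Inter-reduce: drop elements whose leading term is divisible by another's, tail-reduce, and make monic.
Reduced Gröbner basis: {x + y^{2} - 1, y^{3} - 2y^{2} - 2y + 2}.

Since the reduced bases disagree, the two ideals are not the same.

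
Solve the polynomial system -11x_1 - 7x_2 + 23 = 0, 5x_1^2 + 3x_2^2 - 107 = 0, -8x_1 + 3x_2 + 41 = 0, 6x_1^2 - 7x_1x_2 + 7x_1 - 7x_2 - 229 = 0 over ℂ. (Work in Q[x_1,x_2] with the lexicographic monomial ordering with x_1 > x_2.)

Compute a lex Gröbner basis by Buchberger's algorithm.
f_1 = -11x_1 - 7x_2 + 23, LT = x_1.
f_2 = 5x_1^2 + 3x_2^2 - 107, LT = x_1^2.
f_3 = -8x_1 + 3x_2 + 41, LT = x_1.
f_4 = 6x_1^2 - 7x_1x_2 + 7x_1 - 7x_2 - 229, LT = x_1^2.

S(f_1,f_2): lcm = x_1^2. S = 7/11x_1x_2 - 23/11x_1 - 3/5x_2^2 + 107/5.
  leading term x_1x_2: subtract (-7/121x_2)·f_1 from 7/11x_1x_2 - 23/11x_1 - 3/5x_2^2 + 107/5 → -23/11x_1 - 608/605x_2^2 + 161/121x_2 + 107/5
  leading term x_1: subtract (23/121)·f_1 from -23/11x_1 - 608/605x_2^2 + 161/121x_2 + 107/5 → -608/605x_2^2 + 322/121x_2 + 10302/605
  leading term x_2^2: no divisor's leading term divides it; move -608/605x_2^2 to the remainder.
  leading term x_2: no divisor's leading term divides it; move 322/121x_2 to the remainder.
  leading term 1: no divisor's leading term divides it; move 10302/605 to the remainder.
  remainder -608/605x_2^2 + 322/121x_2 + 10302/605 ≠ 0; add h_5 = -608/605x_2^2 + 322/121x_2 + 10302/605 to the basis.

S(f_1,f_3): lcm = x_1. S = 89/88x_2 + 267/88.
  leading term x_2: no divisor's leading term divides it; move 89/88x_2 to the remainder.
  leading term 1: no divisor's leading term divides it; move 267/88 to the remainder.
  remainder 89/88x_2 + 267/88 ≠ 0; add h_6 = 89/88x_2 + 267/88 to the basis.

S(f_1,f_4): lcm = x_1^2. S = 119/66x_1x_2 - 215/66x_1 + 7/6x_2 + 229/6.
  leading term x_1x_2: subtract (-119/726x_2)·f_1 from 119/66x_1x_2 - 215/66x_1 + 7/6x_2 + 229/6 → -215/66x_1 - 833/726x_2^2 + 1792/363x_2 + 229/6
  leading term x_1: subtract (215/726)·f_1 from -215/66x_1 - 833/726x_2^2 + 1792/363x_2 + 229/6 → -833/726x_2^2 + 5089/726x_2 + 3794/121
  leading term x_2^2: subtract (4165/3648)·h_5 from -833/726x_2^2 + 5089/726x_2 + 3794/121 → 79681/20064x_2 + 79681/6688
  leading term x_2: subtract (79681/20292)·h_6 from 79681/20064x_2 + 79681/6688 → 0
  remainder 0.

S(f_2,f_3): lcm = x_1^2. S = 3/8x_1x_2 + 41/8x_1 + 3/5x_2^2 - 107/5.
  leading term x_1x_2: subtract (-3/88x_2)·f_1 from 3/8x_1x_2 + 41/8x_1 + 3/5x_2^2 - 107/5 → 41/8x_1 + 159/440x_2^2 + 69/88x_2 - 107/5
  leading term x_1: subtract (-41/88)·f_1 from 41/8x_1 + 159/440x_2^2 + 69/88x_2 - 107/5 → 159/440x_2^2 - 109/44x_2 - 4701/440
  leading term x_2^2: subtract (-1749/4864)·h_5 from 159/440x_2^2 - 109/44x_2 - 4701/440 → -40673/26752x_2 - 122019/26752
  leading term x_2: subtract (-457/304)·h_6 from -40673/26752x_2 - 122019/26752 → 0
  remainder 0.

S(f_2,f_4): lcm = x_1^2. S = 7/6x_1x_2 - 7/6x_1 + 3/5x_2^2 + 7/6x_2 + 503/30.
  leading term x_1x_2: subtract (-7/66x_2)·f_1 from 7/6x_1x_2 - 7/6x_1 + 3/5x_2^2 + 7/6x_2 + 503/30 → -7/6x_1 - 47/330x_2^2 + 119/33x_2 + 503/30
  leading term x_1: subtract (7/66)·f_1 from -7/6x_1 - 47/330x_2^2 + 119/33x_2 + 503/30 → -47/330x_2^2 + 287/66x_2 + 788/55
  leading term x_2^2: subtract (517/3648)·h_5 from -47/330x_2^2 + 287/66x_2 + 788/55 → 79681/20064x_2 + 79681/6688
  leading term x_2: subtract (79681/20292)·h_6 from 79681/20064x_2 + 79681/6688 → 0
  remainder 0.

S(f_3,f_4): lcm = x_1^2. S = 19/24x_1x_2 - 151/24x_1 + 7/6x_2 + 229/6.
  leading term x_1x_2: subtract (-19/264x_2)·f_1 from 19/24x_1x_2 - 151/24x_1 + 7/6x_2 + 229/6 → -151/24x_1 - 133/264x_2^2 + 745/264x_2 + 229/6
  leading term x_1: subtract (151/264)·f_1 from -151/24x_1 - 133/264x_2^2 + 745/264x_2 + 229/6 → -133/264x_2^2 + 901/132x_2 + 2201/88
  leading term x_2^2: subtract (385/768)·h_5 from -133/264x_2^2 + 901/132x_2 + 2201/88 → 23197/4224x_2 + 23197/1408
  leading term x_2: subtract (23197/4272)·h_6 from 23197/4224x_2 + 23197/1408 → 0
  remainder 0.

S(f_1,h_5): leading monomials are coprime, so the S-polynomial reduces to 0 (Buchberger's first criterion).
S(f_2,h_5): leading monomials are coprime, so the S-polynomial reduces to 0 (Buchberger's first criterion).
S(f_3,h_5): leading monomials are coprime, so the S-polynomial reduces to 0 (Buchberger's first criterion).
S(f_4,h_5): leading monomials are coprime, so the S-polynomial reduces to 0 (Buchberger's first criterion).
S(f_1,h_6): leading monomials are coprime, so the S-polynomial reduces to 0 (Buchberger's first criterion).
S(f_2,h_6): leading monomials are coprime, so the S-polynomial reduces to 0 (Buchberger's first criterion).
S(f_3,h_6): leading monomials are coprime, so the S-polynomial reduces to 0 (Buchberger's first criterion).
S(f_4,h_6): leading monomials are coprime, so the S-polynomial reduces to 0 (Buchberger's first criterion).
S(h_5,h_6): lcm = x_2^2. S = -1717/304x_2 - 5151/304.
  leading term x_2: subtract (-18887/3382)·h_6 from -1717/304x_2 - 5151/304 → 0
  remainder 0.

Every S-polynomial of the final basis reduces to 0, so we have a Gröbner basis.
Inter-reduce: drop elements whose leading term is divisible by another's, tail-reduce, and make monic.
Reduced Gröbner basis: {x_1 - 4, x_2 + 3}.

Since the basis is lex-ordered, x_2 + 3 is univariate in x_2. Its roots are {-3}. Back-substituting each root into the other basis elements fixes the other coordinates.
  x_2 = -3: the earlier basis element becomes x_1 - 4 = 0, giving x_1 = 4 — point (4, -3).

{(4, -3)}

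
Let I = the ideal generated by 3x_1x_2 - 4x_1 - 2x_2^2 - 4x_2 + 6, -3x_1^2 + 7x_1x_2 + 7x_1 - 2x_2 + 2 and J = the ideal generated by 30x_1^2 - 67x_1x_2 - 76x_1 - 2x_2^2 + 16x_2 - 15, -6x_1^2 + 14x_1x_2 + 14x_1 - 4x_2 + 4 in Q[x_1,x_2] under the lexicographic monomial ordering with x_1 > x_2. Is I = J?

No, the ideals differ.

For a fixed monomial order, each ideal has a unique reduced Gröbner basis; comparing bases decides equality.
Buchberger on the first generating set:
f_1 = 3x_1x_2 - 4x_1 - 2x_2^2 - 4x_2 + 6, LT = x_1x_2.
f_2 = -3x_1^2 + 7x_1x_2 + 7x_1 - 2x_2 + 2, LT = x_1^2.

S(f_1,f_2): lcm = x_1^2x_2. S = -4/3x_1^2 + 5/3x_1x_2^2 + x_1x_2 + 2x_1 - 2/3x_2^2 + 2/3x_2.
  leading term x_1^2: subtract (4/9)·f_2 from -4/3x_1^2 + 5/3x_1x_2^2 + x_1x_2 + 2x_1 - 2/3x_2^2 + 2/3x_2 → 5/3x_1x_2^2 - 19/9x_1x_2 - 10/9x_1 - 2/3x_2^2 + 14/9x_2 - 8/9
  leading term x_1x_2^2: subtract (5/9x_2)·f_1 from 5/3x_1x_2^2 - 19/9x_1x_2 - 10/9x_1 - 2/3x_2^2 + 14/9x_2 - 8/9 → 1/9x_1x_2 - 10/9x_1 + 10/9x_2^3 + 14/9x_2^2 - 16/9x_2 - 8/9
  leading term x_1x_2: subtract (1/27)·f_1 from 1/9x_1x_2 - 10/9x_1 + 10/9x_2^3 + 14/9x_2^2 - 16/9x_2 - 8/9 → -26/27x_1 + 10/9x_2^3 + 44/27x_2^2 - 44/27x_2 - 10/9
  leading term x_1: no divisor's leading term divides it; move -26/27x_1 to the remainder.
  leading term x_2^3: no divisor's leading term divides it; move 10/9x_2^3 to the remainder.
  leading term x_2^2: no divisor's leading term divides it; move 44/27x_2^2 to the remainder.
  leading term x_2: no divisor's leading term divides it; move -44/27x_2 to the remainder.
  leading term 1: no divisor's leading term divides it; move -10/9 to the remainder.
  remainder -26/27x_1 + 10/9x_2^3 + 44/27x_2^2 - 44/27x_2 - 10/9 ≠ 0; add g_3 = -26/27x_1 + 10/9x_2^3 + 44/27x_2^2 - 44/27x_2 - 10/9 to the basis.

S(f_1,g_3): lcm = x_1x_2. S = -4/3x_1 + 15/13x_2^4 + 22/13x_2^3 - 92/39x_2^2 - 97/39x_2 + 2.
  leading term x_1: subtract (18/13)·g_3 from -4/3x_1 + 15/13x_2^4 + 22/13x_2^3 - 92/39x_2^2 - 97/39x_2 + 2 → 15/13x_2^4 + 2/13x_2^3 - 60/13x_2^2 - 3/13x_2 + 46/13
  leading term x_2^4: no divisor's leading term divides it; move 15/13x_2^4 to the remainder.
  leading term x_2^3: no divisor's leading term divides it; move 2/13x_2^3 to the remainder.
  leading term x_2^2: no divisor's leading term divides it; move -60/13x_2^2 to the remainder.
  leading term x_2: no divisor's leading term divides it; move -3/13x_2 to the remainder.
  leading term 1: no divisor's leading term divides it; move 46/13 to the remainder.
  remainder 15/13x_2^4 + 2/13x_2^3 - 60/13x_2^2 - 3/13x_2 + 46/13 ≠ 0; add g_4 = 15/13x_2^4 + 2/13x_2^3 - 60/13x_2^2 - 3/13x_2 + 46/13 to the basis.

The other S-polynomials (S(f_2,g_3), S(f_1,g_4), S(f_2,g_4), S(g_3,g_4)) all reduce to 0 modulo the current basis, so we have a Gröbner basis.
Inter-reduce: drop elements whose leading term is divisible by another's, tail-reduce, and make monic.
Reduced Gröbner basis: {x_1 - 15/13x_2^3 - 22/13x_2^2 + 22/13x_2 + 15/13, x_2^4 + 2/15x_2^3 - 4x_2^2 - 1/5x_2 + 46/15}.

Buchberger on the second generating set:
h_1 = 30x_1^2 - 67x_1x_2 - 76x_1 - 2x_2^2 + 16x_2 - 15, LT = x_1^2.
h_2 = -6x_1^2 + 14x_1x_2 + 14x_1 - 4x_2 + 4, LT = x_1^2.

S(h_1,h_2): lcm = x_1^2. S = 1/10x_1x_2 - 1/5x_1 - 1/15x_2^2 - 2/15x_2 + 1/6.
  leading term x_1x_2: no divisor's leading term divides it; move 1/10x_1x_2 to the remainder.
  leading term x_1: no divisor's leading term divides it; move -1/5x_1 to the remainder.
  leading term x_2^2: no divisor's leading term divides it; move -1/15x_2^2 to the remainder.
  leading term x_2: no divisor's leading term divides it; move -2/15x_2 to the remainder.
  leading term 1: no divisor's leading term divides it; move 1/6 to the remainder.
  remainder 1/10x_1x_2 - 1/5x_1 - 1/15x_2^2 - 2/15x_2 + 1/6 ≠ 0; add k_3 = 1/10x_1x_2 - 1/5x_1 - 1/15x_2^2 - 2/15x_2 + 1/6 to the basis.

S(h_1,k_3): lcm = x_1^2x_2. S = 2x_1^2 - 47/30x_1x_2^2 - 6/5x_1x_2 - 5/3x_1 - 1/15x_2^3 + 8/15x_2^2 - 1/2x_2.
  leading term x_1^2: subtract (1/15)·h_1 from 2x_1^2 - 47/30x_1x_2^2 - 6/5x_1x_2 - 5/3x_1 - 1/15x_2^3 + 8/15x_2^2 - 1/2x_2 → -47/30x_1x_2^2 + 49/15x_1x_2 + 17/5x_1 - 1/15x_2^3 + 2/3x_2^2 - 47/30x_2 + 1
  leading term x_1x_2^2: subtract (-47/3x_2)·k_3 from -47/30x_1x_2^2 + 49/15x_1x_2 + 17/5x_1 - 1/15x_2^3 + 2/3x_2^2 - 47/30x_2 + 1 → 2/15x_1x_2 + 17/5x_1 - 10/9x_2^3 - 64/45x_2^2 + 47/45x_2 + 1
  leading term x_1x_2: subtract (4/3)·k_3 from 2/15x_1x_2 + 17/5x_1 - 10/9x_2^3 - 64/45x_2^2 + 47/45x_2 + 1 → 11/3x_1 - 10/9x_2^3 - 4/3x_2^2 + 11/9x_2 + 7/9
  leading term x_1: no divisor's leading term divides it; move 11/3x_1 to the remainder.
  leading term x_2^3: no divisor's leading term divides it; move -10/9x_2^3 to the remainder.
  leading term x_2^2: no divisor's leading term divides it; move -4/3x_2^2 to the remainder.
  leading term x_2: no divisor's leading term divides it; move 11/9x_2 to the remainder.
  leading term 1: no divisor's leading term divides it; move 7/9 to the remainder.
  remainder 11/3x_1 - 10/9x_2^3 - 4/3x_2^2 + 11/9x_2 + 7/9 ≠ 0; add k_4 = 11/3x_1 - 10/9x_2^3 - 4/3x_2^2 + 11/9x_2 + 7/9 to the basis.

S(h_1,k_4): lcm = x_1^2. S = 10/33x_1x_2^3 + 4/11x_1x_2^2 - 77/30x_1x_2 - 151/55x_1 - 1/15x_2^2 + 8/15x_2 - 1/2.
  leading term x_1x_2^3: subtract (100/33x_2^2)·k_3 from 10/33x_1x_2^3 + 4/11x_1x_2^2 - 77/30x_1x_2 - 151/55x_1 - 1/15x_2^2 + 8/15x_2 - 1/2 → 32/33x_1x_2^2 - 77/30x_1x_2 - 151/55x_1 + 20/99x_2^4 + 40/99x_2^3 - 283/495x_2^2 + 8/15x_2 - 1/2
  leading term x_1x_2^2: subtract (320/33x_2)·k_3 from 32/33x_1x_2^2 - 77/30x_1x_2 - 151/55x_1 + 20/99x_2^4 + 40/99x_2^3 - 283/495x_2^2 + 8/15x_2 - 1/2 → -69/110x_1x_2 - 151/55x_1 + 20/99x_2^4 + 104/99x_2^3 + 119/165x_2^2 - 536/495x_2 - 1/2
  leading term x_1x_2: subtract (-69/11)·k_3 from -69/110x_1x_2 - 151/55x_1 + 20/99x_2^4 + 104/99x_2^3 + 119/165x_2^2 - 536/495x_2 - 1/2 → -4x_1 + 20/99x_2^4 + 104/99x_2^3 + 10/33x_2^2 - 190/99x_2 + 6/11
  leading term x_1: subtract (-12/11)·k_4 from -4x_1 + 20/99x_2^4 + 104/99x_2^3 + 10/33x_2^2 - 190/99x_2 + 6/11 → 20/99x_2^4 - 16/99x_2^3 - 38/33x_2^2 - 58/99x_2 + 46/33
  leading term x_2^4: no divisor's leading term divides it; move 20/99x_2^4 to the remainder.
  leading term x_2^3: no divisor's leading term divides it; move -16/99x_2^3 to the remainder.
  leading term x_2^2: no divisor's leading term divides it; move -38/33x_2^2 to the remainder.
  leading term x_2: no divisor's leading term divides it; move -58/99x_2 to the remainder.
  leading term 1: no divisor's leading term divides it; move 46/33 to the remainder.
  remainder 20/99x_2^4 - 16/99x_2^3 - 38/33x_2^2 - 58/99x_2 + 46/33 ≠ 0; add k_5 = 20/99x_2^4 - 16/99x_2^3 - 38/33x_2^2 - 58/99x_2 + 46/33 to the basis.

The other S-polynomials (S(h_2,k_3), S(h_2,k_4), S(k_3,k_4), S(h_1,k_5), S(h_2,k_5), S(k_3,k_5), S(k_4,k_5)) all reduce to 0 modulo the current basis, so we have a Gröbner basis.
Inter-reduce: drop elements whose leading term is divisible by another's, tail-reduce, and make monic.
Reduced Gröbner basis: {x_1 - 10/33x_2^3 - 4/11x_2^2 + 1/3x_2 + 7/33, x_2^4 - 4/5x_2^3 - 57/10x_2^2 - 29/10x_2 + 69/10}.

The bases are distinct; the ideals are different.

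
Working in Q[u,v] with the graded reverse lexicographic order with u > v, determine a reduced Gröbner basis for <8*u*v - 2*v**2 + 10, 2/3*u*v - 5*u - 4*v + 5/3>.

f_1 = 8*u*v - 2*v**2 + 10, LT = u*v.
f_2 = 2/3*u*v - 5*u - 4*v + 5/3, LT = u*v.

S(f_1,f_2): lcm = u*v. S = -1/4*v**2 + 15/2*u + 6*v - 5/4.
  leading term v**2: no divisor's leading term divides it; move -1/4*v**2 to the remainder.
  leading term u: no divisor's leading term divides it; move 15/2*u to the remainder.
  leading term v: no divisor's leading term divides it; move 6*v to the remainder.
  leading term 1: no divisor's leading term divides it; move -5/4 to the remainder.
  remainder -1/4*v**2 + 15/2*u + 6*v - 5/4 ≠ 0; add g_3 = -1/4*v**2 + 15/2*u + 6*v - 5/4 to the basis.

S(f_1,g_3): lcm = u*v**2. S = -1/4*v**3 + 30*u**2 + 24*u*v - 5*u + 5/4*v.
  leading term v**3: subtract (v)·g_3 from -1/4*v**3 + 30*u**2 + 24*u*v - 5*u + 5/4*v → 30*u**2 + 33/2*u*v - 6*v**2 - 5*u + 5/2*v
  leading term u**2: no divisor's leading term divides it; move 30*u**2 to the remainder.
  leading term u*v: subtract (33/16)·f_1 from 33/2*u*v - 6*v**2 - 5*u + 5/2*v → -15/8*v**2 - 5*u + 5/2*v - 165/8
  leading term v**2: subtract (15/2)·g_3 from -15/8*v**2 - 5*u + 5/2*v - 165/8 → -245/4*u - 85/2*v - 45/4
  leading term u: no divisor's leading term divides it; move -245/4*u to the remainder.
  leading term v: no divisor's leading term divides it; move -85/2*v to the remainder.
  leading term 1: no divisor's leading term divides it; move -45/4 to the remainder.
  remainder 30*u**2 - 245/4*u - 85/2*v - 45/4 ≠ 0; add g_4 = 30*u**2 - 245/4*u - 85/2*v - 45/4 to the basis.

The other S-polynomials (S(f_2,g_3), S(f_1,g_4), S(f_2,g_4), S(g_3,g_4)) all reduce to 0 modulo the current basis, so we have a Gröbner basis.
Inter-reduce: drop elements whose leading term is divisible by another's, tail-reduce, and make monic.

G = {u**2 - 49/24*u - 17/12*v - 3/8, u*v - 15/2*u - 6*v + 5/2, v**2 - 30*u - 24*v + 5}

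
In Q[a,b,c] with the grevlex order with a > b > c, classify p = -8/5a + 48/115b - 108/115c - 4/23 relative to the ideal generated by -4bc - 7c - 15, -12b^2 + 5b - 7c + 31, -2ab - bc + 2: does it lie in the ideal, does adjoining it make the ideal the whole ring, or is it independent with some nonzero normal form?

First compute the reduced Gröbner basis of I by Buchberger's algorithm.
f_1 = -4bc - 7c - 15, LT = bc.
f_2 = -12b^2 + 5b - 7c + 31, LT = b^2.
f_3 = -2ab - bc + 2, LT = ab.

S(f_1,f_2): lcm = b^2c. S = 13/6bc - 7/12c^2 + 15/4b + 31/12c.
  leading term bc: subtract (-13/24)·f_1 from 13/6bc - 7/12c^2 + 15/4b + 31/12c → -7/12c^2 + 15/4b - 29/24c - 65/8
  leading term c^2: no divisor's leading term divides it; move -7/12c^2 to the remainder.
  leading term b: no divisor's leading term divides it; move 15/4b to the remainder.
  leading term c: no divisor's leading term divides it; move -29/24c to the remainder.
  leading term 1: no divisor's leading term divides it; move -65/8 to the remainder.
  remainder -7/12c^2 + 15/4b - 29/24c - 65/8 ≠ 0; add h_4 = -7/12c^2 + 15/4b - 29/24c - 65/8 to the basis.

S(f_1,f_3): lcm = abc. S = -1/2bc^2 + 7/4ac + 15/4a + c.
  leading term bc^2: subtract (1/8c)·f_1 from -1/2bc^2 + 7/4ac + 15/4a + c → 7/4ac + 7/8c^2 + 15/4a + 23/8c
  leading term ac: no divisor's leading term divides it; move 7/4ac to the remainder.
  leading term c^2: subtract (-3/2)·h_4 from 7/8c^2 + 15/4a + 23/8c → 15/4a + 45/8b + 17/16c - 195/16
  leading term a: no divisor's leading term divides it; move 15/4a to the remainder.
  leading term b: no divisor's leading term divides it; move 45/8b to the remainder.
  leading term c: no divisor's leading term divides it; move 17/16c to the remainder.
  leading term 1: no divisor's leading term divides it; move -195/16 to the remainder.
  remainder 7/4ac + 15/4a + 45/8b + 17/16c - 195/16 ≠ 0; add h_5 = 7/4ac + 15/4a + 45/8b + 17/16c - 195/16 to the basis.

S(f_2,f_3): lcm = ab^2. S = -1/2b^2c - 5/12ab + 7/12ac - 31/12a + b.
  leading term b^2c: subtract (1/8b)·f_1 from -1/2b^2c - 5/12ab + 7/12ac - 31/12a + b → -5/12ab + 7/12ac + 7/8bc - 31/12a + 23/8b
  leading term ab: subtract (5/24)·f_3 from -5/12ab + 7/12ac + 7/8bc - 31/12a + 23/8b → 7/12ac + 13/12bc - 31/12a + 23/8b - 5/12
  leading term ac: subtract (1/3)·h_5 from 7/12ac + 13/12bc - 31/12a + 23/8b - 5/12 → 13/12bc - 23/6a + b - 17/48c + 175/48
  leading term bc: subtract (-13/48)·f_1 from 13/12bc - 23/6a + b - 17/48c + 175/48 → -23/6a + b - 9/4c - 5/12
  leading term a: no divisor's leading term divides it; move -23/6a to the remainder.
  leading term b: no divisor's leading term divides it; move b to the remainder.
  leading term c: no divisor's leading term divides it; move -9/4c to the remainder.
  leading term 1: no divisor's leading term divides it; move -5/12 to the remainder.
  remainder -23/6a + b - 9/4c - 5/12 ≠ 0; add h_6 = -23/6a + b - 9/4c - 5/12 to the basis.

The other S-polynomials (S(f_1,h_4), S(f_2,h_4), S(f_3,h_4), S(f_1,h_5), S(f_2,h_5), S(f_3,h_5), S(h_4,h_5), S(f_1,h_6), S(f_2,h_6), S(f_3,h_6), S(h_4,h_6), S(h_5,h_6)) all reduce to 0 modulo the current basis, so we have a Gröbner basis.
Inter-reduce: drop elements whose leading term is divisible by another's, tail-reduce, and make monic.
Reduced Gröbner basis: {b^2 - 5/12b + 7/12c - 31/12, bc + 7/4c + 15/4, c^2 - 45/7b + 29/14c + 195/14, a - 6/23b + 27/46c + 5/46}.
Label its elements g_1 = b^2 - 5/12b + 7/12c - 31/12, g_2 = bc + 7/4c + 15/4, g_3 = c^2 - 45/7b + 29/14c + 195/14, g_4 = a - 6/23b + 27/46c + 5/46.

Reduce p = -8/5a + 48/115b - 108/115c - 4/23 modulo G:
  leading term a: subtract (-8/5)·g_4 from -8/5a + 48/115b - 108/115c - 4/23 → 0
  normal form = 0.
Since the normal form is 0, p ∈ I.

-8/5a + 48/115b - 108/115c - 4/23 lies in I (it reduces to 0).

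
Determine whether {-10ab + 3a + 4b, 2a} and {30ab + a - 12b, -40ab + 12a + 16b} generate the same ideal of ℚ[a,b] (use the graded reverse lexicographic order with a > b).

Yes, the ideals are equal.

Equality of ideals is decidable: compute both reduced Gröbner bases (unique for the ordering) and check whether they agree.
Buchberger on the first generating set:
f_1 = -10ab + 3a + 4b, LT = ab.
f_2 = 2a, LT = a.

S(f_1,f_2): lcm = ab. S = -3/10a - ⅖b.
  reduce S modulo (f_1, f_2):
  remainder -⅖b ≠ 0; add g_3 = -⅖b to the basis.

The other S-polynomials (S(f_1,g_3), S(f_2,g_3)) all reduce to 0 modulo the current basis, so we have a Gröbner basis.
Inter-reduce: drop elements whose leading term is divisible by another's, tail-reduce, and make monic.
Reduced Gröbner basis: {a, b}.

Buchberger on the second generating set:
h_1 = 30ab + a - 12b, LT = ab.
h_2 = -40ab + 12a + 16b, LT = ab.

S(h_1,h_2): lcm = ab. S = ⅓a.
  reduce S modulo (h_1, h_2):
  remainder ⅓a ≠ 0; add k_3 = ⅓a to the basis.

S(h_1,k_3): lcm = ab. S = 1/30a - ⅖b.
  reduce S modulo (h_1, h_2, k_3):
  remainder -⅖b ≠ 0; add k_4 = -⅖b to the basis.

The other S-polynomials (S(h_2,k_3), S(h_1,k_4), S(h_2,k_4), S(k_3,k_4)) all reduce to 0 modulo the current basis, so we have a Gröbner basis.
Inter-reduce: drop elements whose leading term is divisible by another's, tail-reduce, and make monic.
Reduced Gröbner basis: {a, b}.

Same reduced basis, so the two generating sets span the same ideal.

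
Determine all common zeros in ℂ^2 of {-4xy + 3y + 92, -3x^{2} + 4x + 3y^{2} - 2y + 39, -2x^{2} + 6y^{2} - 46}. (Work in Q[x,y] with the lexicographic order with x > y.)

Compute a lex Gröbner basis by Buchberger's algorithm.
f_1 = -4xy + 3y + 92, LT = xy.
f_2 = -3x^{2} + 4x + 3y^{2} - 2y + 39, LT = x^{2}.
f_3 = -2x^{2} + 6y^{2} - 46, LT = x^{2}.

S(f_1,f_2): lcm = x^{2}y. S = \tfrac{7}{12}xy - 23x + y^{3} - \tfrac{2}{3}y^{2} + 13y.
  leading term xy: subtract (-\tfrac{7}{48})·f_1 from \tfrac{7}{12}xy - 23x + y^{3} - \tfrac{2}{3}y^{2} + 13y → -23x + y^{3} - \tfrac{2}{3}y^{2} + \tfrac{215}{16}y + \tfrac{161}{12}
  leading term x: no divisor's leading term divides it; move -23x to the remainder.
  leading term y^{3}: no divisor's leading term divides it; move y^{3} to the remainder.
  leading term y^{2}: no divisor's leading term divides it; move -\tfrac{2}{3}y^{2} to the remainder.
  leading term y: no divisor's leading term divides it; move \tfrac{215}{16}y to the remainder.
  leading term 1: no divisor's leading term divides it; move \tfrac{161}{12} to the remainder.
  remainder -23x + y^{3} - \tfrac{2}{3}y^{2} + \tfrac{215}{16}y + \tfrac{161}{12} ≠ 0; add h_4 = -23x + y^{3} - \tfrac{2}{3}y^{2} + \tfrac{215}{16}y + \tfrac{161}{12} to the basis.

S(f_1,f_3): lcm = x^{2}y. S = -\tfrac{3}{4}xy - 23x + 3y^{3} - 23y.
  leading term xy: subtract (\tfrac{3}{16})·f_1 from -\tfrac{3}{4}xy - 23x + 3y^{3} - 23y → -23x + 3y^{3} - \tfrac{377}{16}y - \tfrac{69}{4}
  leading term x: subtract (1)·h_4 from -23x + 3y^{3} - \tfrac{377}{16}y - \tfrac{69}{4} → 2y^{3} + \tfrac{2}{3}y^{2} - 37y - \tfrac{92}{3}
  leading term y^{3}: no divisor's leading term divides it; move 2y^{3} to the remainder.
  leading term y^{2}: no divisor's leading term divides it; move \tfrac{2}{3}y^{2} to the remainder.
  leading term y: no divisor's leading term divides it; move -37y to the remainder.
  leading term 1: no divisor's leading term divides it; move -\tfrac{92}{3} to the remainder.
  remainder 2y^{3} + \tfrac{2}{3}y^{2} - 37y - \tfrac{92}{3} ≠ 0; add h_5 = 2y^{3} + \tfrac{2}{3}y^{2} - 37y - \tfrac{92}{3} to the basis.

S(f_2,f_3): lcm = x^{2}. S = -\tfrac{4}{3}x + 2y^{2} + \tfrac{2}{3}y - 36.
  leading term x: subtract (\tfrac{4}{69})·h_4 from -\tfrac{4}{3}x + 2y^{2} + \tfrac{2}{3}y - 36 → -\tfrac{4}{69}y^{3} + \tfrac{422}{207}y^{2} - \tfrac{31}{276}y - \tfrac{331}{9}
  leading term y^{3}: subtract (-\tfrac{2}{69})·h_5 from -\tfrac{4}{69}y^{3} + \tfrac{422}{207}y^{2} - \tfrac{31}{276}y - \tfrac{331}{9} → \tfrac{142}{69}y^{2} - \tfrac{109}{92}y - \tfrac{113}{3}
  leading term y^{2}: no divisor's leading term divides it; move \tfrac{142}{69}y^{2} to the remainder.
  leading term y: no divisor's leading term divides it; move -\tfrac{109}{92}y to the remainder.
  leading term 1: no divisor's leading term divides it; move -\tfrac{113}{3} to the remainder.
  remainder \tfrac{142}{69}y^{2} - \tfrac{109}{92}y - \tfrac{113}{3} ≠ 0; add h_6 = \tfrac{142}{69}y^{2} - \tfrac{109}{92}y - \tfrac{113}{3} to the basis.

S(f_1,h_4): lcm = xy. S = \tfrac{1}{23}y^{4} - \tfrac{2}{69}y^{3} + \tfrac{215}{368}y^{2} - \tfrac{1}{6}y - 23.
  leading term y^{4}: subtract (\tfrac{1}{46}y)·h_5 from \tfrac{1}{23}y^{4} - \tfrac{2}{69}y^{3} + \tfrac{215}{368}y^{2} - \tfrac{1}{6}y - 23 → -\tfrac{1}{23}y^{3} + \tfrac{511}{368}y^{2} + \tfrac{1}{2}y - 23
  leading term y^{3}: subtract (-\tfrac{1}{46})·h_5 from -\tfrac{1}{23}y^{3} + \tfrac{511}{368}y^{2} + \tfrac{1}{2}y - 23 → \tfrac{1549}{1104}y^{2} - \tfrac{7}{23}y - \tfrac{71}{3}
  leading term y^{2}: subtract (\tfrac{1549}{2272})·h_6 from \tfrac{1549}{1104}y^{2} - \tfrac{7}{23}y - \tfrac{71}{3} → \tfrac{4575}{9088}y + \tfrac{4575}{2272}
  leading term y: no divisor's leading term divides it; move \tfrac{4575}{9088}y to the remainder.
  leading term 1: no divisor's leading term divides it; move \tfrac{4575}{2272} to the remainder.
  remainder \tfrac{4575}{9088}y + \tfrac{4575}{2272} ≠ 0; add h_7 = \tfrac{4575}{9088}y + \tfrac{4575}{2272} to the basis.

The other S-polynomials (S(f_2,h_4), S(f_3,h_4), S(f_1,h_5), S(f_2,h_5), S(f_3,h_5), S(h_4,h_5), S(f_1,h_6), S(f_2,h_6), S(f_3,h_6), S(h_4,h_6), S(h_5,h_6), S(f_1,h_7), S(f_2,h_7), S(f_3,h_7), S(h_4,h_7), S(h_5,h_7), S(h_6,h_7)) all reduce to 0 modulo the current basis, so we have a Gröbner basis.
Inter-reduce: drop elements whose leading term is divisible by another's, tail-reduce, and make monic.
Reduced Gröbner basis: {x + 5, y + 4}.

From the last basis element, y + 4 = 0, so y takes values in {-4}. Each choice, substituted upward through the basis, yields the corresponding point(s) of the solution set.
  y = -4: the earlier basis element becomes x + 5 = 0, giving x = -5 — point (-5, -4).
Check: every point annihilates each of the original generators.
Zero-dimensionality of the ideal guarantees finitely many solutions over ℂ.

{(-5, -4)}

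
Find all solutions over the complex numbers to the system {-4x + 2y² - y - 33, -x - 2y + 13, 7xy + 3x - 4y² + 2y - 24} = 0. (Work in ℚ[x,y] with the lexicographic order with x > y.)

Compute a lex Gröbner basis by Buchberger's algorithm.
f_1 = -4x + 2y² - y - 33, LT = x.
f_2 = -x - 2y + 13, LT = x.
f_3 = 7xy + 3x - 4y² + 2y - 24, LT = xy.

S(f_1,f_2): lcm = x. S = -½y² - 7/4y + 85/4.
  reduce S modulo (f_1, f_2, f_3):
  remainder -½y² - 7/4y + 85/4 ≠ 0; add h_4 = -½y² - 7/4y + 85/4 to the basis.

S(f_1,f_3): lcm = xy. S = -3/7x - ½y³ + 23/28y² + 223/28y + 24/7.
  reduce S modulo (f_1, f_2, f_3, h_4):
  remainder -150/7y + 750/7 ≠ 0; add h_5 = -150/7y + 750/7 to the basis.

The other S-polynomials (S(f_2,f_3), S(f_1,h_4), S(f_2,h_4), S(f_3,h_4), S(f_1,h_5), S(f_2,h_5), S(f_3,h_5), S(h_4,h_5)) all reduce to 0 modulo the current basis, so we have a Gröbner basis.
Inter-reduce: drop elements whose leading term is divisible by another's, tail-reduce, and make monic.
Reduced Gröbner basis: {x - 3, y - 5}.

From the last basis element, y - 5 = 0, so y takes values in {5}. Each choice, substituted upward through the basis, yields the corresponding point(s) of the solution set.
  y = 5: the earlier basis element becomes x - 3 = 0, giving x = 3 — point (3, 5).

{(3, 5)}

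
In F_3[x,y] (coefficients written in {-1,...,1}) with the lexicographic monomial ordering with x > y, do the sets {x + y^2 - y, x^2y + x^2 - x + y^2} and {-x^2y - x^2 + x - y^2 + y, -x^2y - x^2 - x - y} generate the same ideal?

Equality of ideals is decidable: compute both reduced Gröbner bases (unique for the ordering) and check whether they agree.
Buchberger on the first generating set:
f_1 = x + y^2 - y, LT = x.
f_2 = x^2y + x^2 - x + y^2, LT = x^2y.

S(f_1,f_2): lcm = x^2y. S = -x^2 + xy^3 - xy^2 + x - y^2.
  reduce S modulo (f_1, f_2):
  remainder -y^5 + y^4 + y^3 + y ≠ 0; add g_3 = -y^5 + y^4 + y^3 + y to the basis.

The other S-polynomials (S(f_1,g_3), S(f_2,g_3)) all reduce to 0 modulo the current basis, so we have a Gröbner basis.
Inter-reduce: drop elements whose leading term is divisible by another's, tail-reduce, and make monic.
Reduced Gröbner basis: {x + y^2 - y, y^5 - y^4 - y^3 - y}.

Buchberger on the second generating set:
h_1 = -x^2y - x^2 + x - y^2 + y, LT = x^2y.
h_2 = -x^2y - x^2 - x - y, LT = x^2y.

S(h_1,h_2): lcm = x^2y. S = x + y^2 + y.
  reduce S modulo (h_1, h_2):
  remainder x + y^2 + y ≠ 0; add k_3 = x + y^2 + y to the basis.

S(h_1,k_3): lcm = x^2y. S = x^2 - xy^3 - xy^2 - x + y^2 - y.
  reduce S modulo (h_1, h_2, k_3):
  remainder y^5 ≠ 0; add k_4 = y^5 to the basis.

The other S-polynomials (S(h_2,k_3), S(h_1,k_4), S(h_2,k_4), S(k_3,k_4)) all reduce to 0 modulo the current basis, so we have a Gröbner basis.
Inter-reduce: drop elements whose leading term is divisible by another's, tail-reduce, and make monic.
Reduced Gröbner basis: {x + y^2 + y, y^5}.

These differ, so the ideals are not equal.

No, the ideals differ.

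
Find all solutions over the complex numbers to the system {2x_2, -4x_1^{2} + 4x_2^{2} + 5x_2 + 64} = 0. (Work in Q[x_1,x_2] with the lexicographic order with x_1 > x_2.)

Compute a lex Gröbner basis by Buchberger's algorithm.
f_1 = 2x_2, LT = x_2.
f_2 = -4x_1^{2} + 4x_2^{2} + 5x_2 + 64, LT = x_1^{2}.

S(f_1,f_2): leading monomials are coprime, so the S-polynomial reduces to 0 (Buchberger's first criterion).
Every S-polynomial of the final basis reduces to 0, so we have a Gröbner basis.
Inter-reduce: drop elements whose leading term is divisible by another's, tail-reduce, and make monic.
Reduced Gröbner basis: {x_1^{2} - 16, x_2}.

A lex Gröbner basis eliminates variables successively. Here x_2 depends only on x_2, with roots {0}; lifting each root through the earlier basis elements recovers the full solutions.
  x_2 = 0: the earlier basis element becomes x_1^{2} - 16 = 0, giving x_1 = -4, 4 — points (-4, 0), (4, 0).
Substituting each solution back into the original system confirms all equations vanish.
This is the nonlinear analogue of row-reducing a linear system.

{(-4, 0), (4, 0)}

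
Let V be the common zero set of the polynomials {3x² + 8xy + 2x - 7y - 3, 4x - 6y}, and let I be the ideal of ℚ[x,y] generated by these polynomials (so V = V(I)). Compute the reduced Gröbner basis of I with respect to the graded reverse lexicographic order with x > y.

G = {y² - 16/75y - 4/25, x - 3/2y}

f_1 = 3x² + 8xy + 2x - 7y - 3, LT = x².
f_2 = 4x - 6y, LT = x.

S(f_1,f_2): lcm = x². S = 25/6xy + ⅔x - 7/3y - 1.
  reduce S modulo (f_1, f_2):
  remainder 25/4y² - 4/3y - 1 ≠ 0; add g_3 = 25/4y² - 4/3y - 1 to the basis.

The other S-polynomials (S(f_1,g_3), S(f_2,g_3)) all reduce to 0 modulo the current basis, so we have a Gröbner basis.
Inter-reduce: drop elements whose leading term is divisible by another's, tail-reduce, and make monic.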